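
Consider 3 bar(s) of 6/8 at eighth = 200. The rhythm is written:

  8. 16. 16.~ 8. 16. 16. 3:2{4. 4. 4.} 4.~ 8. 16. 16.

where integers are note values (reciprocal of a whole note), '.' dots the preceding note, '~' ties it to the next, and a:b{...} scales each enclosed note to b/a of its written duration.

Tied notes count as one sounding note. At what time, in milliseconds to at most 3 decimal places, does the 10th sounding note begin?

note 10 onset = 33/2b = 4950.0ms

1. 0.0ms @ 0 + 450.0ms (3/2)
2. 450.0ms @ 3/2 + 225.0ms (3/4)
3. 675.0ms @ 9/4 + 675.0ms (9/4)
4. 1350.0ms @ 9/2 + 225.0ms (3/4)
5. 1575.0ms @ 21/4 + 225.0ms (3/4)
6. 1800.0ms @ 6 + 600.0ms (2)
7. 2400.0ms @ 8 + 600.0ms (2)
8. 3000.0ms @ 10 + 600.0ms (2)
9. 3600.0ms @ 12 + 1350.0ms (9/2)
10. 4950.0ms @ 33/2 + 225.0ms (3/4)
11. 5175.0ms @ 69/4 + 225.0ms (3/4)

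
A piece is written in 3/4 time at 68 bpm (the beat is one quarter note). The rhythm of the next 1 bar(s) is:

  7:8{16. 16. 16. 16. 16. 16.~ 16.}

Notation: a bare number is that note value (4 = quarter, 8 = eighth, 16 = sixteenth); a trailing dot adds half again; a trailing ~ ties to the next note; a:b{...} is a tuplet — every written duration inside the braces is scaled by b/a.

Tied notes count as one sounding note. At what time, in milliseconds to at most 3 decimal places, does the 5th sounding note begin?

1. 0.0ms @ 0 + 378.151ms (3/7)
2. 378.151ms @ 3/7 + 378.151ms (3/7)
3. 756.303ms @ 6/7 + 378.151ms (3/7)
4. 1134.454ms @ 9/7 + 378.151ms (3/7)
5. 1512.605ms @ 12/7 + 378.151ms (3/7)
6. 1890.756ms @ 15/7 + 756.303ms (6/7)

note 5 onset = 12/7b = 1512.605ms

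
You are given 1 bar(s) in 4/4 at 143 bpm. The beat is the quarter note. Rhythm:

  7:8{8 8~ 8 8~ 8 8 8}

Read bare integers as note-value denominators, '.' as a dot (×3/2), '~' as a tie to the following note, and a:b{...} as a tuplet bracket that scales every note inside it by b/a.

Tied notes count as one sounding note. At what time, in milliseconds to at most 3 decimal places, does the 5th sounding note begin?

1. 0.0ms @ 0 + 239.76ms (4/7)
2. 239.76ms @ 4/7 + 479.52ms (8/7)
3. 719.281ms @ 12/7 + 479.52ms (8/7)
4. 1198.801ms @ 20/7 + 239.76ms (4/7)
5. 1438.561ms @ 24/7 + 239.76ms (4/7)

note 5 onset = 24/7b = 1438.561ms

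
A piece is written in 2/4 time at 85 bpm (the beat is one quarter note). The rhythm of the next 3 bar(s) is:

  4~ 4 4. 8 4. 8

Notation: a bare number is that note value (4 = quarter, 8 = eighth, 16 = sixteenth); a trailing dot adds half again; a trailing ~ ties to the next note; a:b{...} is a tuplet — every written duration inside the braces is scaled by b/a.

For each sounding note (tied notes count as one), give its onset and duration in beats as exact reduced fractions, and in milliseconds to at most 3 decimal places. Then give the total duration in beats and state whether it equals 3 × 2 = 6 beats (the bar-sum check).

1) 0.0ms=0b +1411.765ms=2b
2) 1411.765ms=2b +1058.824ms=3/2b
3) 2470.588ms=7/2b +352.941ms=1/2b
4) 2823.529ms=4b +1058.824ms=3/2b
5) 3882.353ms=11/2b +352.941ms=1/2b
Σ=6b of 6 (85bpm 2/4) — PASS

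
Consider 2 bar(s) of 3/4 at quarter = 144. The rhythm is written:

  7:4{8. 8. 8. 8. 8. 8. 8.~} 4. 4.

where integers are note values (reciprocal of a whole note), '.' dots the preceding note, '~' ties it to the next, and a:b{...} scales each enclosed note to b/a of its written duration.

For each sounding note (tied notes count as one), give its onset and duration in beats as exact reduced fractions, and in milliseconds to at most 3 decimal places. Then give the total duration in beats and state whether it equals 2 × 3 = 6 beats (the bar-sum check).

1) 0.0ms=0b +178.571ms=3/7b
2) 178.571ms=3/7b +178.571ms=3/7b
3) 357.143ms=6/7b +178.571ms=3/7b
4) 535.714ms=9/7b +178.571ms=3/7b
5) 714.286ms=12/7b +178.571ms=3/7b
6) 892.857ms=15/7b +178.571ms=3/7b
7) 1071.429ms=18/7b +803.571ms=27/14b
8) 1875.0ms=9/2b +625.0ms=3/2b
Σ=6b of 6 (144bpm 3/4) — PASS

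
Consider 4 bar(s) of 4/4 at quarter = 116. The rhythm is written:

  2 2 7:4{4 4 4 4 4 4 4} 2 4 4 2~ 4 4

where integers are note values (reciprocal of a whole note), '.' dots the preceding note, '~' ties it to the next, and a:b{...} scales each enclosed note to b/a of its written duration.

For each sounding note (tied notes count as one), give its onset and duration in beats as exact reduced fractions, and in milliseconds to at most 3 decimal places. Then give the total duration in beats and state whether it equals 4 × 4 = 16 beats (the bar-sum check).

1) 0.0ms=0b +1034.483ms=2b
2) 1034.483ms=2b +1034.483ms=2b
3) 2068.966ms=4b +295.567ms=4/7b
4) 2364.532ms=32/7b +295.567ms=4/7b
5) 2660.099ms=36/7b +295.567ms=4/7b
6) 2955.665ms=40/7b +295.567ms=4/7b
7) 3251.232ms=44/7b +295.567ms=4/7b
8) 3546.798ms=48/7b +295.567ms=4/7b
9) 3842.365ms=52/7b +295.567ms=4/7b
10) 4137.931ms=8b +1034.483ms=2b
11) 5172.414ms=10b +517.241ms=1b
12) 5689.655ms=11b +517.241ms=1b
13) 6206.897ms=12b +1551.724ms=3b
14) 7758.621ms=15b +517.241ms=1b
Σ=16b of 16 (116bpm 4/4) — PASS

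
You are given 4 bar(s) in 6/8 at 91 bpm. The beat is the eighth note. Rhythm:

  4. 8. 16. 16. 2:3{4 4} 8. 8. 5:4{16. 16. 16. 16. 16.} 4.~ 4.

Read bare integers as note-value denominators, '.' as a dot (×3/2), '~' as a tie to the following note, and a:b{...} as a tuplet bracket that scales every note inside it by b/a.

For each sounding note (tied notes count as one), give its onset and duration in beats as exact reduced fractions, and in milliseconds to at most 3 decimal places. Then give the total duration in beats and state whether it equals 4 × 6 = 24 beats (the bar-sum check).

1) 0.0ms=0b +1978.022ms=3b
2) 1978.022ms=3b +989.011ms=3/2b
3) 2967.033ms=9/2b +494.505ms=3/4b
4) 3461.538ms=21/4b +494.505ms=3/4b
5) 3956.044ms=6b +1978.022ms=3b
6) 5934.066ms=9b +1978.022ms=3b
7) 7912.088ms=12b +989.011ms=3/2b
8) 8901.099ms=27/2b +989.011ms=3/2b
9) 9890.11ms=15b +395.604ms=3/5b
10) 10285.714ms=78/5b +395.604ms=3/5b
11) 10681.319ms=81/5b +395.604ms=3/5b
12) 11076.923ms=84/5b +395.604ms=3/5b
13) 11472.527ms=87/5b +395.604ms=3/5b
14) 11868.132ms=18b +3956.044ms=6b
Σ=24b of 24 (91bpm 6/8) — PASS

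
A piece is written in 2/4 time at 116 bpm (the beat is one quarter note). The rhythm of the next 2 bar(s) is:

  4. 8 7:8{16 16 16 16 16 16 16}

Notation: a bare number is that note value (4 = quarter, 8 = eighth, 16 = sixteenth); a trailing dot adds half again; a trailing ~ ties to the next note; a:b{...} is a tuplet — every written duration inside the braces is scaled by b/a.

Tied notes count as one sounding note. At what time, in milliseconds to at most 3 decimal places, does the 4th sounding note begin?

1. 0.0ms @ 0 + 775.862ms (3/2)
2. 775.862ms @ 3/2 + 258.621ms (1/2)
3. 1034.483ms @ 2 + 147.783ms (2/7)
4. 1182.266ms @ 16/7 + 147.783ms (2/7)
5. 1330.049ms @ 18/7 + 147.783ms (2/7)
6. 1477.833ms @ 20/7 + 147.783ms (2/7)
7. 1625.616ms @ 22/7 + 147.783ms (2/7)
8. 1773.399ms @ 24/7 + 147.783ms (2/7)
9. 1921.182ms @ 26/7 + 147.783ms (2/7)

note 4 onset = 16/7b = 1182.266ms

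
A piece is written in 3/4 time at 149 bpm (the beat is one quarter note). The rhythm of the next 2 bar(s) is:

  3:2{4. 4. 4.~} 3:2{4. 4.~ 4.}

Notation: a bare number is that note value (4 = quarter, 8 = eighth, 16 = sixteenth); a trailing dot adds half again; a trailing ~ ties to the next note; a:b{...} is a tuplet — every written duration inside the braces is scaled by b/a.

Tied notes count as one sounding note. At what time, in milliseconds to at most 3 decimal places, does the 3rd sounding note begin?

1. 0.0ms @ 0 + 402.685ms (1)
2. 402.685ms @ 1 + 402.685ms (1)
3. 805.369ms @ 2 + 805.369ms (2)
4. 1610.738ms @ 4 + 805.369ms (2)

note 3 onset = 2b = 805.369ms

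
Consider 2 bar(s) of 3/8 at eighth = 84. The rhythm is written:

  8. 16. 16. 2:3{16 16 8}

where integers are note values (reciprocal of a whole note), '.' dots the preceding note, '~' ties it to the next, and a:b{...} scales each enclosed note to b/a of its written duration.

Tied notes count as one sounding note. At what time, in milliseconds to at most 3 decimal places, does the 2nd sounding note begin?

1. 0.0ms @ 0 + 1071.429ms (3/2)
2. 1071.429ms @ 3/2 + 535.714ms (3/4)
3. 1607.143ms @ 9/4 + 535.714ms (3/4)
4. 2142.857ms @ 3 + 535.714ms (3/4)
5. 2678.571ms @ 15/4 + 535.714ms (3/4)
6. 3214.286ms @ 9/2 + 1071.429ms (3/2)

note 2 onset = 3/2b = 1071.429ms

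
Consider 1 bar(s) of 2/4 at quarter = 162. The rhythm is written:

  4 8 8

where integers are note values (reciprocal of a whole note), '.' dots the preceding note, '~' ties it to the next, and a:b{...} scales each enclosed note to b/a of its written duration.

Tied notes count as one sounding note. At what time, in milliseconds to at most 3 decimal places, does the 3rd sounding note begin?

note 3 onset = 3/2b = 555.556ms

1. 0.0ms @ 0 + 370.37ms (1)
2. 370.37ms @ 1 + 185.185ms (1/2)
3. 555.556ms @ 3/2 + 185.185ms (1/2)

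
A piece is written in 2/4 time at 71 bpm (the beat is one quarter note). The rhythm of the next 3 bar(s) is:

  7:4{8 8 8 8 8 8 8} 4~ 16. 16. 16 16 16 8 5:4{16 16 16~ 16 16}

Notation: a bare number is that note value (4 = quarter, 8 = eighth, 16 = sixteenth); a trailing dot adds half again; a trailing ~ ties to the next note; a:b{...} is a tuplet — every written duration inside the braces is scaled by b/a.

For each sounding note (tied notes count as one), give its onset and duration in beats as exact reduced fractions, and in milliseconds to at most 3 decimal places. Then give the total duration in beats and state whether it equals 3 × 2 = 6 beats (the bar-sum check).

1) 0.0ms=0b +241.449ms=2/7b
2) 241.449ms=2/7b +241.449ms=2/7b
3) 482.897ms=4/7b +241.449ms=2/7b
4) 724.346ms=6/7b +241.449ms=2/7b
5) 965.795ms=8/7b +241.449ms=2/7b
6) 1207.243ms=10/7b +241.449ms=2/7b
7) 1448.692ms=12/7b +241.449ms=2/7b
8) 1690.141ms=2b +1161.972ms=11/8b
9) 2852.113ms=27/8b +316.901ms=3/8b
10) 3169.014ms=15/4b +211.268ms=1/4b
11) 3380.282ms=4b +211.268ms=1/4b
12) 3591.549ms=17/4b +211.268ms=1/4b
13) 3802.817ms=9/2b +422.535ms=1/2b
14) 4225.352ms=5b +169.014ms=1/5b
15) 4394.366ms=26/5b +169.014ms=1/5b
16) 4563.38ms=27/5b +338.028ms=2/5b
17) 4901.408ms=29/5b +169.014ms=1/5b
Σ=6b of 6 (71bpm 2/4) — PASS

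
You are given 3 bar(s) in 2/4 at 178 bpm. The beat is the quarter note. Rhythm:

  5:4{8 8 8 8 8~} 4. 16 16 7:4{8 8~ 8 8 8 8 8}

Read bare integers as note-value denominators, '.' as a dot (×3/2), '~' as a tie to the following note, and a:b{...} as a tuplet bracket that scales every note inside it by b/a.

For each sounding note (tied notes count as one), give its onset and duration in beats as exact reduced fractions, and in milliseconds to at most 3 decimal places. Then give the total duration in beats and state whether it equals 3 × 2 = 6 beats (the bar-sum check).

1) 0.0ms=0b +134.831ms=2/5b
2) 134.831ms=2/5b +134.831ms=2/5b
3) 269.663ms=4/5b +134.831ms=2/5b
4) 404.494ms=6/5b +134.831ms=2/5b
5) 539.326ms=8/5b +640.449ms=19/10b
6) 1179.775ms=7/2b +84.27ms=1/4b
7) 1264.045ms=15/4b +84.27ms=1/4b
8) 1348.315ms=4b +96.308ms=2/7b
9) 1444.623ms=30/7b +192.616ms=4/7b
10) 1637.239ms=34/7b +96.308ms=2/7b
11) 1733.547ms=36/7b +96.308ms=2/7b
12) 1829.856ms=38/7b +96.308ms=2/7b
13) 1926.164ms=40/7b +96.308ms=2/7b
Σ=6b of 6 (178bpm 2/4) — PASS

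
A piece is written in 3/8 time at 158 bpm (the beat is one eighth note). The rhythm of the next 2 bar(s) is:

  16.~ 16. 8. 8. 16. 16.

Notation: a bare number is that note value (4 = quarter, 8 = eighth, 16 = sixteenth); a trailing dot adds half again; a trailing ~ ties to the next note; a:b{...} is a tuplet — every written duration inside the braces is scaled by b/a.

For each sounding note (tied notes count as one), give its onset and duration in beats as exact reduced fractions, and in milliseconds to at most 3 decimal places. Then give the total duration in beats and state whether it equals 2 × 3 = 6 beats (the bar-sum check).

1) 0.0ms=0b +569.62ms=3/2b
2) 569.62ms=3/2b +569.62ms=3/2b
3) 1139.241ms=3b +569.62ms=3/2b
4) 1708.861ms=9/2b +284.81ms=3/4b
5) 1993.671ms=21/4b +284.81ms=3/4b
Σ=6b of 6 (158bpm 3/8) — PASS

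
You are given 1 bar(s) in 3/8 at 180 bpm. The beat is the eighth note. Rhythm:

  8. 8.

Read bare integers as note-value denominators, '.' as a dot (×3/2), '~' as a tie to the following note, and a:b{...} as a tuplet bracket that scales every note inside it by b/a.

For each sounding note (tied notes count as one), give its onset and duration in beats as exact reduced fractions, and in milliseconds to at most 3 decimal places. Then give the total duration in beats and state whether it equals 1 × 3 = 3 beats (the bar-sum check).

1) 0.0ms=0b +500.0ms=3/2b
2) 500.0ms=3/2b +500.0ms=3/2b
Σ=3b of 3 (180bpm 3/8) — PASS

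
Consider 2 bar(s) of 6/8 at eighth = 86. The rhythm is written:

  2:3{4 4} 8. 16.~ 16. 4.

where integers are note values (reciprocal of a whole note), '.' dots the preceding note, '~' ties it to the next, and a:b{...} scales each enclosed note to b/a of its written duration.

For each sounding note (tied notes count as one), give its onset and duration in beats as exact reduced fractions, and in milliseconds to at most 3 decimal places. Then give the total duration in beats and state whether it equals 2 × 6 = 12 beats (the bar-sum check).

1) 0.0ms=0b +2093.023ms=3b
2) 2093.023ms=3b +2093.023ms=3b
3) 4186.047ms=6b +1046.512ms=3/2b
4) 5232.558ms=15/2b +1046.512ms=3/2b
5) 6279.07ms=9b +2093.023ms=3b
Σ=12b of 12 (86bpm 6/8) — PASS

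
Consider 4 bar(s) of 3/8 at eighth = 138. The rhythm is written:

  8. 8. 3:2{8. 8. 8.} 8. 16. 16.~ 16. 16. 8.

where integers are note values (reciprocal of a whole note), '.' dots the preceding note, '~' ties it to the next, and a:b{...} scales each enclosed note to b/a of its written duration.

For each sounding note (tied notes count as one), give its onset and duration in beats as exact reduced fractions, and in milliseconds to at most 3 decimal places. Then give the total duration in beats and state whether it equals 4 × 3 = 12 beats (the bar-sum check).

1) 0.0ms=0b +652.174ms=3/2b
2) 652.174ms=3/2b +652.174ms=3/2b
3) 1304.348ms=3b +434.783ms=1b
4) 1739.13ms=4b +434.783ms=1b
5) 2173.913ms=5b +434.783ms=1b
6) 2608.696ms=6b +652.174ms=3/2b
7) 3260.87ms=15/2b +326.087ms=3/4b
8) 3586.957ms=33/4b +652.174ms=3/2b
9) 4239.13ms=39/4b +326.087ms=3/4b
10) 4565.217ms=21/2b +652.174ms=3/2b
Σ=12b of 12 (138bpm 3/8) — PASS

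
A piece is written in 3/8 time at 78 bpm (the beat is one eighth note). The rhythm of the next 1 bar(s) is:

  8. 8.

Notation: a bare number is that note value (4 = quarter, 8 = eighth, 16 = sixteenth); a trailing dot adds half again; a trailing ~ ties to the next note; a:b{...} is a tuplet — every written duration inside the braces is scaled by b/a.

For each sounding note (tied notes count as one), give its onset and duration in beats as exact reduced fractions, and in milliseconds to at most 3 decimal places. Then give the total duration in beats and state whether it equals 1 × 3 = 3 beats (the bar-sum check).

1) 0.0ms=0b +1153.846ms=3/2b
2) 1153.846ms=3/2b +1153.846ms=3/2b
Σ=3b of 3 (78bpm 3/8) — PASS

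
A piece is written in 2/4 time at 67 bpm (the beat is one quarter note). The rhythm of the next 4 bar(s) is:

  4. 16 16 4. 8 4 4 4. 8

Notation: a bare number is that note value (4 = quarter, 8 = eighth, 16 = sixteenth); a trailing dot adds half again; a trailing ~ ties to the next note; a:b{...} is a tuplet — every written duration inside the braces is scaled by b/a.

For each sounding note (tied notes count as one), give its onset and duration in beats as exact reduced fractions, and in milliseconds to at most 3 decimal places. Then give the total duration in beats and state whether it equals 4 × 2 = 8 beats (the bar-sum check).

1) 0.0ms=0b +1343.284ms=3/2b
2) 1343.284ms=3/2b +223.881ms=1/4b
3) 1567.164ms=7/4b +223.881ms=1/4b
4) 1791.045ms=2b +1343.284ms=3/2b
5) 3134.328ms=7/2b +447.761ms=1/2b
6) 3582.09ms=4b +895.522ms=1b
7) 4477.612ms=5b +895.522ms=1b
8) 5373.134ms=6b +1343.284ms=3/2b
9) 6716.418ms=15/2b +447.761ms=1/2b
Σ=8b of 8 (67bpm 2/4) — PASS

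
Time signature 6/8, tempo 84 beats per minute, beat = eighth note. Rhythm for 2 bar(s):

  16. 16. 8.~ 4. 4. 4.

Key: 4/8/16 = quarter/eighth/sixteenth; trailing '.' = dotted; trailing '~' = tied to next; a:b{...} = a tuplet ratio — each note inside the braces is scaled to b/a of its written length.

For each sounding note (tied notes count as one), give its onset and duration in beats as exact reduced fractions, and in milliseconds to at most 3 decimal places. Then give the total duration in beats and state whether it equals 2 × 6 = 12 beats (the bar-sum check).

1) 0.0ms=0b +535.714ms=3/4b
2) 535.714ms=3/4b +535.714ms=3/4b
3) 1071.429ms=3/2b +3214.286ms=9/2b
4) 4285.714ms=6b +2142.857ms=3b
5) 6428.571ms=9b +2142.857ms=3b
Σ=12b of 12 (84bpm 6/8) — PASS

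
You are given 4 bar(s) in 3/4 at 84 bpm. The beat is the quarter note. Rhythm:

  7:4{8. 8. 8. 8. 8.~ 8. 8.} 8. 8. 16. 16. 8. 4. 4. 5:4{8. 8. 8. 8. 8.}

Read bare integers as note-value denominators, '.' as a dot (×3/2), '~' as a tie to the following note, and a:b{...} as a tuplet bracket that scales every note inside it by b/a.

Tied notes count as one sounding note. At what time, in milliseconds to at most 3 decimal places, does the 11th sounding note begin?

note 11 onset = 21/4b = 3750.0ms

1. 0.0ms @ 0 + 306.122ms (3/7)
2. 306.122ms @ 3/7 + 306.122ms (3/7)
3. 612.245ms @ 6/7 + 306.122ms (3/7)
4. 918.367ms @ 9/7 + 306.122ms (3/7)
5. 1224.49ms @ 12/7 + 612.245ms (6/7)
6. 1836.735ms @ 18/7 + 306.122ms (3/7)
7. 2142.857ms @ 3 + 535.714ms (3/4)
8. 2678.571ms @ 15/4 + 535.714ms (3/4)
9. 3214.286ms @ 9/2 + 267.857ms (3/8)
10. 3482.143ms @ 39/8 + 267.857ms (3/8)
11. 3750.0ms @ 21/4 + 535.714ms (3/4)
12. 4285.714ms @ 6 + 1071.429ms (3/2)
13. 5357.143ms @ 15/2 + 1071.429ms (3/2)
14. 6428.571ms @ 9 + 428.571ms (3/5)
15. 6857.143ms @ 48/5 + 428.571ms (3/5)
16. 7285.714ms @ 51/5 + 428.571ms (3/5)
17. 7714.286ms @ 54/5 + 428.571ms (3/5)
18. 8142.857ms @ 57/5 + 428.571ms (3/5)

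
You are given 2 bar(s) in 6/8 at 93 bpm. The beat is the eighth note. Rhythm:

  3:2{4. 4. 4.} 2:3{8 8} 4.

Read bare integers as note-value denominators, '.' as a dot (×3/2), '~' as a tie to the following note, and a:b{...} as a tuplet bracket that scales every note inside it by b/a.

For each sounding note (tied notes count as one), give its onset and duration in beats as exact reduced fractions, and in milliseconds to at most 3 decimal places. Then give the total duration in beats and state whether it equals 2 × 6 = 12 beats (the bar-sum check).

1) 0.0ms=0b +1290.323ms=2b
2) 1290.323ms=2b +1290.323ms=2b
3) 2580.645ms=4b +1290.323ms=2b
4) 3870.968ms=6b +967.742ms=3/2b
5) 4838.71ms=15/2b +967.742ms=3/2b
6) 5806.452ms=9b +1935.484ms=3b
Σ=12b of 12 (93bpm 6/8) — PASS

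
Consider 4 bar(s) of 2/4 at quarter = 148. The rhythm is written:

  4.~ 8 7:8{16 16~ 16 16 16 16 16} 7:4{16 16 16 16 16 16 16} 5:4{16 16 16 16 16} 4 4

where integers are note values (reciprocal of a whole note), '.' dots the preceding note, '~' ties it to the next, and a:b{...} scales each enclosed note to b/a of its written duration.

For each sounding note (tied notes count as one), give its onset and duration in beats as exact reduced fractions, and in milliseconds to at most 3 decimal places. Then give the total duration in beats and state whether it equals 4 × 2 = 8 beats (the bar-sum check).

1) 0.0ms=0b +810.811ms=2b
2) 810.811ms=2b +115.83ms=2/7b
3) 926.641ms=16/7b +231.66ms=4/7b
4) 1158.301ms=20/7b +115.83ms=2/7b
5) 1274.131ms=22/7b +115.83ms=2/7b
6) 1389.961ms=24/7b +115.83ms=2/7b
7) 1505.792ms=26/7b +115.83ms=2/7b
8) 1621.622ms=4b +57.915ms=1/7b
9) 1679.537ms=29/7b +57.915ms=1/7b
10) 1737.452ms=30/7b +57.915ms=1/7b
11) 1795.367ms=31/7b +57.915ms=1/7b
12) 1853.282ms=32/7b +57.915ms=1/7b
13) 1911.197ms=33/7b +57.915ms=1/7b
14) 1969.112ms=34/7b +57.915ms=1/7b
15) 2027.027ms=5b +81.081ms=1/5b
16) 2108.108ms=26/5b +81.081ms=1/5b
17) 2189.189ms=27/5b +81.081ms=1/5b
18) 2270.27ms=28/5b +81.081ms=1/5b
19) 2351.351ms=29/5b +81.081ms=1/5b
20) 2432.432ms=6b +405.405ms=1b
21) 2837.838ms=7b +405.405ms=1b
Σ=8b of 8 (148bpm 2/4) — PASS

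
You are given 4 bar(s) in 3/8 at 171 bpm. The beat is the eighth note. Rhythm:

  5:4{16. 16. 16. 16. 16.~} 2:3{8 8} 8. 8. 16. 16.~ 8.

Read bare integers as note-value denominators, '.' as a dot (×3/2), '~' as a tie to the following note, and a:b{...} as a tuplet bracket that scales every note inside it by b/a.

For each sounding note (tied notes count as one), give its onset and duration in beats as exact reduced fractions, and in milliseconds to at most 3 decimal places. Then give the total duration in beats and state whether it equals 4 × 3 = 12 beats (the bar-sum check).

1) 0.0ms=0b +210.526ms=3/5b
2) 210.526ms=3/5b +210.526ms=3/5b
3) 421.053ms=6/5b +210.526ms=3/5b
4) 631.579ms=9/5b +210.526ms=3/5b
5) 842.105ms=12/5b +736.842ms=21/10b
6) 1578.947ms=9/2b +526.316ms=3/2b
7) 2105.263ms=6b +526.316ms=3/2b
8) 2631.579ms=15/2b +526.316ms=3/2b
9) 3157.895ms=9b +263.158ms=3/4b
10) 3421.053ms=39/4b +789.474ms=9/4b
Σ=12b of 12 (171bpm 3/8) — PASS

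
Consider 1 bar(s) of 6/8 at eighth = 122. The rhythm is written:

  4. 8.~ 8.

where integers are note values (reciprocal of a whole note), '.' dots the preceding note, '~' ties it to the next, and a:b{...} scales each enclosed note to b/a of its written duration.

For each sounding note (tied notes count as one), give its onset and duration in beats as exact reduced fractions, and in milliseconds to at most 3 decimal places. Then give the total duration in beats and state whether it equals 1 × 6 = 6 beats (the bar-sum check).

1) 0.0ms=0b +1475.41ms=3b
2) 1475.41ms=3b +1475.41ms=3b
Σ=6b of 6 (122bpm 6/8) — PASS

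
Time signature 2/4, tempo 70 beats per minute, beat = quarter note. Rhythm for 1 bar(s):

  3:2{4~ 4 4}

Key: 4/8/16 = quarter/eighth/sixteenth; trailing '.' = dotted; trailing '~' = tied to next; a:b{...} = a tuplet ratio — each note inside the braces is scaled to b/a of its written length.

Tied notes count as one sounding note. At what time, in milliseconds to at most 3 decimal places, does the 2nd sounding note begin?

1. 0.0ms @ 0 + 1142.857ms (4/3)
2. 1142.857ms @ 4/3 + 571.429ms (2/3)

note 2 onset = 4/3b = 1142.857ms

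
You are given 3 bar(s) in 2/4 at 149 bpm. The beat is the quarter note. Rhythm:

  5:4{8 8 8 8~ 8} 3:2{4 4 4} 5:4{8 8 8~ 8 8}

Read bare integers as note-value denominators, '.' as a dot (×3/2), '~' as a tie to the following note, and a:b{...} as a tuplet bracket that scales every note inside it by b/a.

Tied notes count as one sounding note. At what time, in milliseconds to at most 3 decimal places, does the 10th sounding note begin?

note 10 onset = 24/5b = 1932.886ms

1. 0.0ms @ 0 + 161.074ms (2/5)
2. 161.074ms @ 2/5 + 161.074ms (2/5)
3. 322.148ms @ 4/5 + 161.074ms (2/5)
4. 483.221ms @ 6/5 + 322.148ms (4/5)
5. 805.369ms @ 2 + 268.456ms (2/3)
6. 1073.826ms @ 8/3 + 268.456ms (2/3)
7. 1342.282ms @ 10/3 + 268.456ms (2/3)
8. 1610.738ms @ 4 + 161.074ms (2/5)
9. 1771.812ms @ 22/5 + 161.074ms (2/5)
10. 1932.886ms @ 24/5 + 322.148ms (4/5)
11. 2255.034ms @ 28/5 + 161.074ms (2/5)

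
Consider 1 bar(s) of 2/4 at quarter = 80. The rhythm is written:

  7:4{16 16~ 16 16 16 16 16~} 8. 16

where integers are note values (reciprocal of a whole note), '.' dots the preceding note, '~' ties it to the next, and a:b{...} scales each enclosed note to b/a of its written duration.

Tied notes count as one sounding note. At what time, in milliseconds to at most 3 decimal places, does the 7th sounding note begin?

1. 0.0ms @ 0 + 107.143ms (1/7)
2. 107.143ms @ 1/7 + 214.286ms (2/7)
3. 321.429ms @ 3/7 + 107.143ms (1/7)
4. 428.571ms @ 4/7 + 107.143ms (1/7)
5. 535.714ms @ 5/7 + 107.143ms (1/7)
6. 642.857ms @ 6/7 + 669.643ms (25/28)
7. 1312.5ms @ 7/4 + 187.5ms (1/4)

note 7 onset = 7/4b = 1312.5ms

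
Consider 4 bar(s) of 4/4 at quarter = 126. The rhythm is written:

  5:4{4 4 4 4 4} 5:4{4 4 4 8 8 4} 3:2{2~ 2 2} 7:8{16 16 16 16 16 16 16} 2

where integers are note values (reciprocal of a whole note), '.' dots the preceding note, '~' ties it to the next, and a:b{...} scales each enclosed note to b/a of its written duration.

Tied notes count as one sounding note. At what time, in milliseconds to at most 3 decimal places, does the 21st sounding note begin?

1. 0.0ms @ 0 + 380.952ms (4/5)
2. 380.952ms @ 4/5 + 380.952ms (4/5)
3. 761.905ms @ 8/5 + 380.952ms (4/5)
4. 1142.857ms @ 12/5 + 380.952ms (4/5)
5. 1523.81ms @ 16/5 + 380.952ms (4/5)
6. 1904.762ms @ 4 + 380.952ms (4/5)
7. 2285.714ms @ 24/5 + 380.952ms (4/5)
8. 2666.667ms @ 28/5 + 380.952ms (4/5)
9. 3047.619ms @ 32/5 + 190.476ms (2/5)
10. 3238.095ms @ 34/5 + 190.476ms (2/5)
11. 3428.571ms @ 36/5 + 380.952ms (4/5)
12. 3809.524ms @ 8 + 1269.841ms (8/3)
13. 5079.365ms @ 32/3 + 634.921ms (4/3)
14. 5714.286ms @ 12 + 136.054ms (2/7)
15. 5850.34ms @ 86/7 + 136.054ms (2/7)
16. 5986.395ms @ 88/7 + 136.054ms (2/7)
17. 6122.449ms @ 90/7 + 136.054ms (2/7)
18. 6258.503ms @ 92/7 + 136.054ms (2/7)
19. 6394.558ms @ 94/7 + 136.054ms (2/7)
20. 6530.612ms @ 96/7 + 136.054ms (2/7)
21. 6666.667ms @ 14 + 952.381ms (2)

note 21 onset = 14b = 6666.667ms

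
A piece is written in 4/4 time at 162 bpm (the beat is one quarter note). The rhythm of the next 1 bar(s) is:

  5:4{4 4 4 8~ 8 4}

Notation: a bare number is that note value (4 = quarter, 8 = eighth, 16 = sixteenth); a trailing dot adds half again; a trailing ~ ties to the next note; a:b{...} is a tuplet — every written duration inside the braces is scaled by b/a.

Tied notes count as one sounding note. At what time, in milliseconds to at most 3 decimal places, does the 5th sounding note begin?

note 5 onset = 16/5b = 1185.185ms

1. 0.0ms @ 0 + 296.296ms (4/5)
2. 296.296ms @ 4/5 + 296.296ms (4/5)
3. 592.593ms @ 8/5 + 296.296ms (4/5)
4. 888.889ms @ 12/5 + 296.296ms (4/5)
5. 1185.185ms @ 16/5 + 296.296ms (4/5)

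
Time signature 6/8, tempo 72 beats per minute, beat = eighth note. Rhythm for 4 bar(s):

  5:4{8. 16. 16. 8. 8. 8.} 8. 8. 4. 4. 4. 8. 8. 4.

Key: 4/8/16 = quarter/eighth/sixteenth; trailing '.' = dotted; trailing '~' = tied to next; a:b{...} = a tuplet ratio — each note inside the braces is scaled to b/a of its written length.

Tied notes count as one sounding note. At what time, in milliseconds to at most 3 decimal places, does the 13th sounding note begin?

note 13 onset = 39/2b = 16250.0ms

1. 0.0ms @ 0 + 1000.0ms (6/5)
2. 1000.0ms @ 6/5 + 500.0ms (3/5)
3. 1500.0ms @ 9/5 + 500.0ms (3/5)
4. 2000.0ms @ 12/5 + 1000.0ms (6/5)
5. 3000.0ms @ 18/5 + 1000.0ms (6/5)
6. 4000.0ms @ 24/5 + 1000.0ms (6/5)
7. 5000.0ms @ 6 + 1250.0ms (3/2)
8. 6250.0ms @ 15/2 + 1250.0ms (3/2)
9. 7500.0ms @ 9 + 2500.0ms (3)
10. 10000.0ms @ 12 + 2500.0ms (3)
11. 12500.0ms @ 15 + 2500.0ms (3)
12. 15000.0ms @ 18 + 1250.0ms (3/2)
13. 16250.0ms @ 39/2 + 1250.0ms (3/2)
14. 17500.0ms @ 21 + 2500.0ms (3)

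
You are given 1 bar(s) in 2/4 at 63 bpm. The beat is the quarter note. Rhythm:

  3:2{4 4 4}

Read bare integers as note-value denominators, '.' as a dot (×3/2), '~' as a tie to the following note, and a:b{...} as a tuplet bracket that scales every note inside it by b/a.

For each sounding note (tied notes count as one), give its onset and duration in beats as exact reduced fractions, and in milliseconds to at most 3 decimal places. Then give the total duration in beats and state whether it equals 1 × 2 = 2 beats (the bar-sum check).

1) 0.0ms=0b +634.921ms=2/3b
2) 634.921ms=2/3b +634.921ms=2/3b
3) 1269.841ms=4/3b +634.921ms=2/3b
Σ=2b of 2 (63bpm 2/4) — PASS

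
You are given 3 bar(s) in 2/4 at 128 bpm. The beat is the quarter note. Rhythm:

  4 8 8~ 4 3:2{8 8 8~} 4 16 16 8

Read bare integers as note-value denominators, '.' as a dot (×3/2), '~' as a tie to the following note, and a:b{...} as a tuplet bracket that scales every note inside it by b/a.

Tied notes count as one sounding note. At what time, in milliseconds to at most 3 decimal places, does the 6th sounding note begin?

1. 0.0ms @ 0 + 468.75ms (1)
2. 468.75ms @ 1 + 234.375ms (1/2)
3. 703.125ms @ 3/2 + 703.125ms (3/2)
4. 1406.25ms @ 3 + 156.25ms (1/3)
5. 1562.5ms @ 10/3 + 156.25ms (1/3)
6. 1718.75ms @ 11/3 + 625.0ms (4/3)
7. 2343.75ms @ 5 + 117.188ms (1/4)
8. 2460.938ms @ 21/4 + 117.188ms (1/4)
9. 2578.125ms @ 11/2 + 234.375ms (1/2)

note 6 onset = 11/3b = 1718.75ms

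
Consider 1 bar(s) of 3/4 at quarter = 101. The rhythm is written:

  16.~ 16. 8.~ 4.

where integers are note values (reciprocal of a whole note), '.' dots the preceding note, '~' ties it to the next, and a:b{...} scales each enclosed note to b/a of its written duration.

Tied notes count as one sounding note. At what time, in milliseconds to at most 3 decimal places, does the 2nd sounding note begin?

1. 0.0ms @ 0 + 445.545ms (3/4)
2. 445.545ms @ 3/4 + 1336.634ms (9/4)

note 2 onset = 3/4b = 445.545ms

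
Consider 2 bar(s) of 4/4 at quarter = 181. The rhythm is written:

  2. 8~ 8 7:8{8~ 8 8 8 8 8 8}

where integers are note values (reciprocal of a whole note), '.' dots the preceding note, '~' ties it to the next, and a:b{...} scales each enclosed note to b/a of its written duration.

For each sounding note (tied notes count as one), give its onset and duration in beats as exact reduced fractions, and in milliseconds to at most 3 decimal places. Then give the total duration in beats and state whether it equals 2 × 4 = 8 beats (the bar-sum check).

1) 0.0ms=0b +994.475ms=3b
2) 994.475ms=3b +331.492ms=1b
3) 1325.967ms=4b +378.848ms=8/7b
4) 1704.815ms=36/7b +189.424ms=4/7b
5) 1894.238ms=40/7b +189.424ms=4/7b
6) 2083.662ms=44/7b +189.424ms=4/7b
7) 2273.086ms=48/7b +189.424ms=4/7b
8) 2462.51ms=52/7b +189.424ms=4/7b
Σ=8b of 8 (181bpm 4/4) — PASS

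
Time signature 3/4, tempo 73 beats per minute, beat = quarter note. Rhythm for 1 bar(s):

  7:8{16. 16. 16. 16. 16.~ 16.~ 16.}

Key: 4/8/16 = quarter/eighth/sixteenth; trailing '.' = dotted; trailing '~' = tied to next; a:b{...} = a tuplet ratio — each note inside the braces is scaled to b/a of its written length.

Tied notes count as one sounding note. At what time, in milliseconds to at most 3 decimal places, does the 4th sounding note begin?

1. 0.0ms @ 0 + 352.25ms (3/7)
2. 352.25ms @ 3/7 + 352.25ms (3/7)
3. 704.501ms @ 6/7 + 352.25ms (3/7)
4. 1056.751ms @ 9/7 + 352.25ms (3/7)
5. 1409.002ms @ 12/7 + 1056.751ms (9/7)

note 4 onset = 9/7b = 1056.751ms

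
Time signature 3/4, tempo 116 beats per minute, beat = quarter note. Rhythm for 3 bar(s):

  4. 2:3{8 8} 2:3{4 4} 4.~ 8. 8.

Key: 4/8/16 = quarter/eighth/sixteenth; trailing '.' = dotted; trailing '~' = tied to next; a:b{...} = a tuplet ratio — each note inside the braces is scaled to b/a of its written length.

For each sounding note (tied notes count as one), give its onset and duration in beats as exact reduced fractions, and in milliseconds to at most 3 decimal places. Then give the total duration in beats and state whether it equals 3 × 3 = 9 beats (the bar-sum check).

1) 0.0ms=0b +775.862ms=3/2b
2) 775.862ms=3/2b +387.931ms=3/4b
3) 1163.793ms=9/4b +387.931ms=3/4b
4) 1551.724ms=3b +775.862ms=3/2b
5) 2327.586ms=9/2b +775.862ms=3/2b
6) 3103.448ms=6b +1163.793ms=9/4b
7) 4267.241ms=33/4b +387.931ms=3/4b
Σ=9b of 9 (116bpm 3/4) — PASS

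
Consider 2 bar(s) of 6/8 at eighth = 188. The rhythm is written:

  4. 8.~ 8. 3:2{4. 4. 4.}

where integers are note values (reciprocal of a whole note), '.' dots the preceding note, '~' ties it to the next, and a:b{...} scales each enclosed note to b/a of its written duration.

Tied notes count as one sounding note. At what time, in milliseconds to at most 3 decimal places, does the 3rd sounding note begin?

note 3 onset = 6b = 1914.894ms

1. 0.0ms @ 0 + 957.447ms (3)
2. 957.447ms @ 3 + 957.447ms (3)
3. 1914.894ms @ 6 + 638.298ms (2)
4. 2553.191ms @ 8 + 638.298ms (2)
5. 3191.489ms @ 10 + 638.298ms (2)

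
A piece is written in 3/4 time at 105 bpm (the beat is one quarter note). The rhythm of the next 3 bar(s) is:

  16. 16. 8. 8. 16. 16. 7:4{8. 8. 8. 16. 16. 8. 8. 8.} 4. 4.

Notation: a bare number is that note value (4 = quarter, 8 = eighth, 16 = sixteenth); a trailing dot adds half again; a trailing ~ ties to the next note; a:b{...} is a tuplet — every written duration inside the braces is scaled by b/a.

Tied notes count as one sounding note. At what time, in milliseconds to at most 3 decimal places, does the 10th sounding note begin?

1. 0.0ms @ 0 + 214.286ms (3/8)
2. 214.286ms @ 3/8 + 214.286ms (3/8)
3. 428.571ms @ 3/4 + 428.571ms (3/4)
4. 857.143ms @ 3/2 + 428.571ms (3/4)
5. 1285.714ms @ 9/4 + 214.286ms (3/8)
6. 1500.0ms @ 21/8 + 214.286ms (3/8)
7. 1714.286ms @ 3 + 244.898ms (3/7)
8. 1959.184ms @ 24/7 + 244.898ms (3/7)
9. 2204.082ms @ 27/7 + 244.898ms (3/7)
10. 2448.98ms @ 30/7 + 122.449ms (3/14)
11. 2571.429ms @ 9/2 + 122.449ms (3/14)
12. 2693.878ms @ 33/7 + 244.898ms (3/7)
13. 2938.776ms @ 36/7 + 244.898ms (3/7)
14. 3183.673ms @ 39/7 + 244.898ms (3/7)
15. 3428.571ms @ 6 + 857.143ms (3/2)
16. 4285.714ms @ 15/2 + 857.143ms (3/2)

note 10 onset = 30/7b = 2448.98ms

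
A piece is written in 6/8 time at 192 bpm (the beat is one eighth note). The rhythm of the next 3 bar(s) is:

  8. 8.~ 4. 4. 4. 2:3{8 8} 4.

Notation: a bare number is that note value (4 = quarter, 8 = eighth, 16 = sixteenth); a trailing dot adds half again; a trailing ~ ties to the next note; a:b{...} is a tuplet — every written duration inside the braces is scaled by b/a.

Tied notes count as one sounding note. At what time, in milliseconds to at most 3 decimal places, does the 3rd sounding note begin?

note 3 onset = 6b = 1875.0ms

1. 0.0ms @ 0 + 468.75ms (3/2)
2. 468.75ms @ 3/2 + 1406.25ms (9/2)
3. 1875.0ms @ 6 + 937.5ms (3)
4. 2812.5ms @ 9 + 937.5ms (3)
5. 3750.0ms @ 12 + 468.75ms (3/2)
6. 4218.75ms @ 27/2 + 468.75ms (3/2)
7. 4687.5ms @ 15 + 937.5ms (3)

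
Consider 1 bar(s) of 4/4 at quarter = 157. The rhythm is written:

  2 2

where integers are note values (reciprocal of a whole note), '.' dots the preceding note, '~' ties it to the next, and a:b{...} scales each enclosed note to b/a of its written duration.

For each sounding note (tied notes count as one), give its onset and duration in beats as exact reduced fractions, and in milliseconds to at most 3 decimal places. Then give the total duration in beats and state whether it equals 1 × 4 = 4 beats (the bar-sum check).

1) 0.0ms=0b +764.331ms=2b
2) 764.331ms=2b +764.331ms=2b
Σ=4b of 4 (157bpm 4/4) — PASS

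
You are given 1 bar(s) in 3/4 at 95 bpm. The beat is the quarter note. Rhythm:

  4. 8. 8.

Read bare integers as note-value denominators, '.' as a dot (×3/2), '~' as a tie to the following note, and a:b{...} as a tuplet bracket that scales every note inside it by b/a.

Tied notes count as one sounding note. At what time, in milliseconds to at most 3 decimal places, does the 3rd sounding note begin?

note 3 onset = 9/4b = 1421.053ms

1. 0.0ms @ 0 + 947.368ms (3/2)
2. 947.368ms @ 3/2 + 473.684ms (3/4)
3. 1421.053ms @ 9/4 + 473.684ms (3/4)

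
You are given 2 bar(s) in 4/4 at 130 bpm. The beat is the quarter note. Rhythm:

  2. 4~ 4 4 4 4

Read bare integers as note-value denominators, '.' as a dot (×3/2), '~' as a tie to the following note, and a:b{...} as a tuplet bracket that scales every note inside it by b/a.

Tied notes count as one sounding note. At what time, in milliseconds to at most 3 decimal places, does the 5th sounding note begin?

1. 0.0ms @ 0 + 1384.615ms (3)
2. 1384.615ms @ 3 + 923.077ms (2)
3. 2307.692ms @ 5 + 461.538ms (1)
4. 2769.231ms @ 6 + 461.538ms (1)
5. 3230.769ms @ 7 + 461.538ms (1)

note 5 onset = 7b = 3230.769ms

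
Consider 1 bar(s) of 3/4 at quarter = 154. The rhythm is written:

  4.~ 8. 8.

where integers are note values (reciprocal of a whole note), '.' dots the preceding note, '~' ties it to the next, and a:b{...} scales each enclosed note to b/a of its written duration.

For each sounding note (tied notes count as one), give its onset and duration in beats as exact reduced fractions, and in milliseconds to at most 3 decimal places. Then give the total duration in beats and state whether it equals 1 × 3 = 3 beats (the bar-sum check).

1) 0.0ms=0b +876.623ms=9/4b
2) 876.623ms=9/4b +292.208ms=3/4b
Σ=3b of 3 (154bpm 3/4) — PASS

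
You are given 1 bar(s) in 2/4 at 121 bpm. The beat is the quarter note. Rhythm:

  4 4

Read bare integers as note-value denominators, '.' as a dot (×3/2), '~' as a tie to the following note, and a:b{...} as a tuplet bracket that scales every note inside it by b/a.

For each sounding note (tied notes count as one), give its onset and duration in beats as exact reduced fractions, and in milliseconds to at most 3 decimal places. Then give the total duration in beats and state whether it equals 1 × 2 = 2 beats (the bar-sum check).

1) 0.0ms=0b +495.868ms=1b
2) 495.868ms=1b +495.868ms=1b
Σ=2b of 2 (121bpm 2/4) — PASS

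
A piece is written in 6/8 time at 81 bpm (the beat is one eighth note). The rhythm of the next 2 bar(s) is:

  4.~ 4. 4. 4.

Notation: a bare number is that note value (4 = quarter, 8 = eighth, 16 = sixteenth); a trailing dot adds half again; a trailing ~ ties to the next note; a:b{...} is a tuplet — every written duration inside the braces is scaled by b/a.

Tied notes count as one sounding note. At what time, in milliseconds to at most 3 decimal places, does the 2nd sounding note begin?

1. 0.0ms @ 0 + 4444.444ms (6)
2. 4444.444ms @ 6 + 2222.222ms (3)
3. 6666.667ms @ 9 + 2222.222ms (3)

note 2 onset = 6b = 4444.444ms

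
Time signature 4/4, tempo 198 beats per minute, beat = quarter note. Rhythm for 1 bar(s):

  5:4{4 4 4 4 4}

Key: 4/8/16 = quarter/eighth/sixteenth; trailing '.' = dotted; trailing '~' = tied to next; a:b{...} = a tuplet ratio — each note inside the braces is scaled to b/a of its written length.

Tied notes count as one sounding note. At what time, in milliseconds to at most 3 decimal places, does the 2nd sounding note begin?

note 2 onset = 4/5b = 242.424ms

1. 0.0ms @ 0 + 242.424ms (4/5)
2. 242.424ms @ 4/5 + 242.424ms (4/5)
3. 484.848ms @ 8/5 + 242.424ms (4/5)
4. 727.273ms @ 12/5 + 242.424ms (4/5)
5. 969.697ms @ 16/5 + 242.424ms (4/5)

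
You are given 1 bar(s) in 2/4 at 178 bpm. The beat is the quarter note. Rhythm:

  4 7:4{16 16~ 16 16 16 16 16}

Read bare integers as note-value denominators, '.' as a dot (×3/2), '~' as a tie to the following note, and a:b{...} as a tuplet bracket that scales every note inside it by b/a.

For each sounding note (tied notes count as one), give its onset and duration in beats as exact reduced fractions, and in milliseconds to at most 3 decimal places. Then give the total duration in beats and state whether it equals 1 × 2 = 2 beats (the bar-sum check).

1) 0.0ms=0b +337.079ms=1b
2) 337.079ms=1b +48.154ms=1/7b
3) 385.233ms=8/7b +96.308ms=2/7b
4) 481.541ms=10/7b +48.154ms=1/7b
5) 529.695ms=11/7b +48.154ms=1/7b
6) 577.849ms=12/7b +48.154ms=1/7b
7) 626.003ms=13/7b +48.154ms=1/7b
Σ=2b of 2 (178bpm 2/4) — PASS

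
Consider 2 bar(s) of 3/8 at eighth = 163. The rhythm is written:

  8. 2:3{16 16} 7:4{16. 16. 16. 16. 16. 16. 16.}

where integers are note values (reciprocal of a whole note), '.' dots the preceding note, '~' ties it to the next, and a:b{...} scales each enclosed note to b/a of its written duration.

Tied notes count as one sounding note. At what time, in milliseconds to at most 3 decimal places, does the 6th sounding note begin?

1. 0.0ms @ 0 + 552.147ms (3/2)
2. 552.147ms @ 3/2 + 276.074ms (3/4)
3. 828.221ms @ 9/4 + 276.074ms (3/4)
4. 1104.294ms @ 3 + 157.756ms (3/7)
5. 1262.051ms @ 24/7 + 157.756ms (3/7)
6. 1419.807ms @ 27/7 + 157.756ms (3/7)
7. 1577.564ms @ 30/7 + 157.756ms (3/7)
8. 1735.32ms @ 33/7 + 157.756ms (3/7)
9. 1893.076ms @ 36/7 + 157.756ms (3/7)
10. 2050.833ms @ 39/7 + 157.756ms (3/7)

note 6 onset = 27/7b = 1419.807ms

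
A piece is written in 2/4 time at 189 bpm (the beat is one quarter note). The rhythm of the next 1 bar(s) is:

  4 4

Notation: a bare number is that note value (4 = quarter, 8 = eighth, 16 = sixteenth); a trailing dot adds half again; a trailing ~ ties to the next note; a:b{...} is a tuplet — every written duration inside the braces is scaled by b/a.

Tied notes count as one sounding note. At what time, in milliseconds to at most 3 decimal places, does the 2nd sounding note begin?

1. 0.0ms @ 0 + 317.46ms (1)
2. 317.46ms @ 1 + 317.46ms (1)

note 2 onset = 1b = 317.46ms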